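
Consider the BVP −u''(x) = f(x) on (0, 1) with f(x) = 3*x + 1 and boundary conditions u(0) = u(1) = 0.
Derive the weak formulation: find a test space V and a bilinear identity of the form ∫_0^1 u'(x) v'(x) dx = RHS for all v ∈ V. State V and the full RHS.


V = H^1_0(0, 1) (so v(0) = v(1) = 0); weak form: ∫_0^1 u'v' dx = ∫_0^1 (3*x + 1) v dx for all v ∈ V.

Multiply both sides by a test function v and integrate from 0 to 1:
  ∫_0^1 −u''(x) v(x) dx = ∫_0^1 f(x) v(x) dx.
Integrate the LHS by parts once:
  ∫_0^1 −u'' v dx = −[u'(x) v(x)]_0^1 + ∫_0^1 u'(x) v'(x) dx.
Thus ∫_0^1 u'(x) v'(x) dx = ∫_0^1 f(x) v(x) dx + [u'(x) v(x)]_0^1.
Choose V so that boundary terms are either known or forced to vanish.
u is Dirichlet: u(0) = u(1) = 0. Let V = H^1_0(0, 1); then v(0) = v(1) = 0, and [u' v]_0^1 = 0.
Weak formulation: find u (satisfying any essential BC) such that ∫_0^1 u'(x) v'(x) dx = ∫_0^1 f v dx for all v ∈ V.
Substituting f(x) = 3*x + 1, the right-hand side is ∫_0^1 (3*x + 1) v dx.


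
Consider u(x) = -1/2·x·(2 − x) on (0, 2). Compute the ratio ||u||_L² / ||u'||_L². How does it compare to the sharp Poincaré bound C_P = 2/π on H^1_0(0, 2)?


||u||_L² / ||u'||_L² = sqrt(10)/5 < C_P = 2/π.

u(x) = -1/2·x·(2 − x), so u'(x) = x - 1.
u(x) = -1/2·x·(2 − x) vanishes at x = 0 and x = 2, so u ∈ H^1_0(0, 2). Differentiate via the product rule and integrate the resulting polynomials term by term.
  ∫_0^2 u² dx = ∫_0^2 (x^4/4 - x^3 + x^2) dx. Term by term:
    ∫_0^2 x^4/4 dx = 8/5;  ∫_0^2 -x^3 dx = -4;  ∫_0^2 x^2 dx = 8/3.
  Sum: 8/5 − 4 + 8/3 = 4/15.
  ∫_0^2 (u')² dx = ∫_0^2 (x^2 - 2*x + 1) dx. Term by term:
    ∫_0^2 x^2 dx = 8/3;  ∫_0^2 -2*x dx = -4;  ∫_0^2 1 dx = 2.
  Sum: 8/3 − 4 + 2 = 2/3.
∫_0^2 u² dx = 4/15, so ||u||_L² = 2*sqrt(15)/15.
∫_0^2 (u')² dx = 2/3, so ||u'||_L² = sqrt(6)/3.
Ratio ||u||_L² / ||u'||_L² = sqrt(10)/5.
Sharp Poincaré constant on H^1_0(0, 2) is C_P = L/π = 2/π, achieved by sin(π/2·x).
A polynomial bump cannot attain the sharp Poincaré constant (only the first sine eigenfunction does), so the ratio is strictly less than C_P, consistent with ||u||_L² ≤ C_P ||u'||_L².


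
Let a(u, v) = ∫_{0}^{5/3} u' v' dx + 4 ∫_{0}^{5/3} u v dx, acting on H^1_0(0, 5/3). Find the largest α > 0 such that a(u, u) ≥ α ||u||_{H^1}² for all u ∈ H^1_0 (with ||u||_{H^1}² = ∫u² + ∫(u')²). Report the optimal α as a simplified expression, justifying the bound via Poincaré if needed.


α = 1

Coercivity of a(·,·) on H^1_0(0, 5/3) means a(u, u) ≥ α ||u||_{H^1}² for every u ∈ H^1_0.
The interval has length L = 5/3, and Poincaré/coercivity depend only on L. Here a(u, u) = ∫(u')² + (4)·∫u².
Here c = 4 ≥ 1, so a(u,u) = ∫(u')² + c∫u² ≥ ∫(u')² + ∫u² = ||u||_{H^1}², i.e. α = 1 works. No larger α is possible: a(u,u) ≥ α||u||_{H^1}² means (1−α)∫(u')² ≥ (α−c)∫u², and for the modes u_n = sin(nπ(x−x₀)/L) (x₀ the left endpoint) one has ∫u_n²/∫(u_n')² = (L/(nπ))² → 0, so a(u_n,u_n)/||u_n||_{H^1}² → 1. Hence the optimal constant is α = 1.
Therefore α = 1.


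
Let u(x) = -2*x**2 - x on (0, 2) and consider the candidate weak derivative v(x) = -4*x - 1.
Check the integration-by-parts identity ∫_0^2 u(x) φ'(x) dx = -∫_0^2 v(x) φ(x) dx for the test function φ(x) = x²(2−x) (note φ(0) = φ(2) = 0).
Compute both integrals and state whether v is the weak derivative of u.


LHS = 116/15, RHS = 116/15. Yes, v = u' weakly.

u(x) = -2*x**2 - x, classical derivative u'(x) = -4*x - 1.
φ(x) = x²(2−x), so φ'(x) = x*(4 - 3*x).
Note φ(0) = φ(2) = 0, so the boundary term u·φ vanishes.
LHS = ∫_0^2 u(x) φ'(x) dx = ∫_0^2 (6*x^4 - 5*x^3 - 4*x^2) dx. Term by term:
  ∫_0^2 6*x^4 dx = 192/5;  ∫_0^2 -5*x^3 dx = -20;  ∫_0^2 -4*x^2 dx = -32/3.
Sum: 192/5 − 20 − 32/3 = 116/15.
So LHS = 116/15.
∫_0^2 v(x) φ(x) dx = ∫_0^2 (4*x^4 - 7*x^3 - 2*x^2) dx. Term by term:
  ∫_0^2 4*x^4 dx = 128/5;  ∫_0^2 -7*x^3 dx = -28;  ∫_0^2 -2*x^2 dx = -16/3.
Sum: 128/5 − 28 − 16/3 = -116/15.
So RHS = -∫_0^2 v(x) φ(x) dx = 116/15.
LHS = RHS, so the identity holds for this test φ.
Moreover u is smooth here and v(x) = u'(x) = -4*x - 1 pointwise, so the identity holds for every test function. Hence v is the weak derivative of u.


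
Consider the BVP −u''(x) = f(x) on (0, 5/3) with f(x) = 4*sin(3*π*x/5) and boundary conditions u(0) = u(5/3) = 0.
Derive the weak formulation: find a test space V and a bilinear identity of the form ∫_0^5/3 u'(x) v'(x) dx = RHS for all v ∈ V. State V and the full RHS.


V = H^1_0(0, 5/3) (so v(0) = v(5/3) = 0); weak form: ∫_0^5/3 u'v' dx = ∫_0^5/3 (4*sin(3*π*x/5)) v dx for all v ∈ V.

Multiply both sides by a test function v and integrate from 0 to 5/3:
  ∫_0^5/3 −u''(x) v(x) dx = ∫_0^5/3 f(x) v(x) dx.
Integrate the LHS by parts once:
  ∫_0^5/3 −u'' v dx = −[u'(x) v(x)]_0^5/3 + ∫_0^5/3 u'(x) v'(x) dx.
Thus ∫_0^5/3 u'(x) v'(x) dx = ∫_0^5/3 f(x) v(x) dx + [u'(x) v(x)]_0^5/3.
Choose V so that boundary terms are either known or forced to vanish.
u is Dirichlet: u(0) = u(5/3) = 0. Let V = H^1_0(0, 5/3); then v(0) = v(5/3) = 0, and [u' v]_0^5/3 = 0.
Weak formulation: find u (satisfying any essential BC) such that ∫_0^5/3 u'(x) v'(x) dx = ∫_0^5/3 f v dx for all v ∈ V.
Substituting f(x) = 4*sin(3*π*x/5), the right-hand side is ∫_0^5/3 (4*sin(3*π*x/5)) v dx.


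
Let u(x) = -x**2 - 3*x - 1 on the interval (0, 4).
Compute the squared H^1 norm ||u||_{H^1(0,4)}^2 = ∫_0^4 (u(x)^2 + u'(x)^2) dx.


||u||_{H^1}^2 = 5464/5

The H^1 norm (squared) on an interval (0, L) is
  ||u||_{H^1}^2 = ∫_0^L u(x)^2 dx + ∫_0^L u'(x)^2 dx.
Compute u'(x) = -2*x - 3.
Then u(x)^2 = x**4 + 6*x**3 + 11*x**2 + 6*x + 1 and u'(x)^2 = 4*x**2 + 12*x + 9.
Integrate each monomial from 0 to 4 using ∫_0^4 c·x^n dx = c·4^(n+1)/(n+1):
  ∫_0^4 u(x)^2 dx = ∫_0^4 (x^4 + 6*x^3 + 11*x^2 + 6*x + 1) dx. Term by term:
    ∫_0^4 x^4 dx = 1024/5;  ∫_0^4 6*x^3 dx = 384;  ∫_0^4 11*x^2 dx = 704/3;
    ∫_0^4 6*x dx = 48;  ∫_0^4 1 dx = 4.
  Sum: 1024/5 + 384 + 704/3 + 48 + 4 = 13132/15.
  ∫_0^4 u'(x)^2 dx = ∫_0^4 (4*x^2 + 12*x + 9) dx. Term by term:
    ∫_0^4 4*x^2 dx = 256/3;  ∫_0^4 12*x dx = 96;  ∫_0^4 9 dx = 36.
  Sum: 256/3 + 96 + 36 = 652/3.
Adding: ||u||_{H^1}^2 = 13132/15 + 652/3 = 5464/5.


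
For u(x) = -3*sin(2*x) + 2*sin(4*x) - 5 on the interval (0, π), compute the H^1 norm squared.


||u||_{H^1(0,π)}^2 = 163*π/2

u'(x) = -6*cos(2*x) + 8*cos(4*x).
Expand u² and (u')² and integrate term by term on (0, π), using: for integers n ≥ 1, ∫_0^π sin²(nx) dx = ∫_0^π cos²(nx) dx = π/2; for n ≠ n', ∫_0^π sin(nx)sin(n'x) dx = ∫_0^π cos(nx)cos(n'x) dx = 0; and by product-to-sum, ∫_0^π sin(nx)cos(n'x) dx = ½∫_0^π [sin((n+n')x) + sin((n−n')x)] dx, which is 0 when n+n' is even and 2n/(n²−n'²) when n+n' is odd (it need not vanish on (0, π)). For the constant mode: ∫_0^π 1 dx = π, ∫_0^π cos(nx) dx = 0, ∫_0^π sin(nx) dx = (1−(−1)^n)/n.
  u² squared terms: (-5)²·∫1 dx = 25·π = 25*π;  (-3)²·∫sin(2x)² dx = 9·π/2 = 9*π/2;  (2)²·∫sin(4x)² dx = 4·π/2 = 2*π.
  u² cross terms: 2·(-5)·(-3)·∫1·sin(2x) dx = 30·(0) = 0;  2·(-5)·(2)·∫1·sin(4x) dx = -20·(0) = 0;  2·(-3)·(2)·∫sin(2x)·sin(4x) dx = -12·(0) = 0.
  So ∫_0^π u² dx = 25*π + 9*π/2 + 2*π + 0 + 0 + 0 = 63*π/2.
  (u')² squared terms: (-6)²·∫cos(2x)² dx = 36·π/2 = 18*π;  (8)²·∫cos(4x)² dx = 64·π/2 = 32*π.
  (u')² cross terms: 2·(-6)·(8)·∫cos(2x)·cos(4x) dx = -96·(0) = 0.
  So ∫_0^π (u')² dx = 18*π + 32*π + 0 = 50*π.
||u||_{H^1}^2 = (63*π/2) + (50*π) = 163*π/2.


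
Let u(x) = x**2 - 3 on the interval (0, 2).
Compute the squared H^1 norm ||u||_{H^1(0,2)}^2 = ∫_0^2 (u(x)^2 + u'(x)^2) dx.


||u||_{H^1}^2 = 286/15

The H^1 norm (squared) on an interval (0, L) is
  ||u||_{H^1}^2 = ∫_0^L u(x)^2 dx + ∫_0^L u'(x)^2 dx.
Compute u'(x) = 2*x.
Then u(x)^2 = x**4 - 6*x**2 + 9 and u'(x)^2 = 4*x**2.
Integrate each monomial from 0 to 2 using ∫_0^2 c·x^n dx = c·2^(n+1)/(n+1):
  ∫_0^2 u(x)^2 dx = ∫_0^2 (x^4 - 6*x^2 + 9) dx. Term by term:
    ∫_0^2 x^4 dx = 32/5;  ∫_0^2 -6*x^2 dx = -16;  ∫_0^2 9 dx = 18.
  Sum: 32/5 − 16 + 18 = 42/5.
  ∫_0^2 u'(x)^2 dx = ∫_0^2 (4*x^2) dx. Term by term:
    ∫_0^2 4*x^2 dx = 32/3.
Adding: ||u||_{H^1}^2 = 42/5 + 32/3 = 286/15.


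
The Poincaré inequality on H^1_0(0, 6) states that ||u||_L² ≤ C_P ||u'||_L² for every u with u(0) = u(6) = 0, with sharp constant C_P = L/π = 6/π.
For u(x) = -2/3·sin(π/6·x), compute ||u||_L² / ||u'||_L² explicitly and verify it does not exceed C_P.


||u||_L² / ||u'||_L² = 6/π = C_P.

u(x) = -2/3·sin(π/6·x), so u'(x) = -π*cos(π*x/6)/9.
Writing u(x) = A·sin(kπx/L) with A = -2/3 and k = 1, use ∫_0^L sin²(kπx/L) dx = L/2 and ∫_0^L cos²(kπx/L) dx = L/2.
u² = 4/9·sin²(π/6·x) and (u')² = π^2/81·cos²(π/6·x), and each of sin², cos² integrates to L/2 = 3 over (0, 6).
∫_0^6 u² dx = 4/3, so ||u||_L² = 2*sqrt(3)/3.
∫_0^6 (u')² dx = π^2/27, so ||u'||_L² = sqrt(3)*π/9.
Ratio ||u||_L² / ||u'||_L² = 6/π.
Sharp Poincaré constant on H^1_0(0, 6) is C_P = L/π = 6/π, achieved by sin(π/6·x).
This is the k = 1 eigenfunction (up to amplitude), so the ratio equals the sharp Poincaré constant exactly.


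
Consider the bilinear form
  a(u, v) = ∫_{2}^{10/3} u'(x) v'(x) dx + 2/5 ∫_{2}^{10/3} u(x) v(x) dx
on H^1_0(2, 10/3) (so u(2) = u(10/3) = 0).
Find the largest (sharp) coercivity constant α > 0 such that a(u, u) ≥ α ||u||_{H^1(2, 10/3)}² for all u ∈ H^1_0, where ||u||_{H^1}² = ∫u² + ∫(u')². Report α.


α = (32 + 45*π^2)/(5*(16 + 9*π^2))

Coercivity of a(·,·) on H^1_0(2, 10/3) means a(u, u) ≥ α ||u||_{H^1}² for every u ∈ H^1_0.
The interval has length L = 4/3, and Poincaré/coercivity depend only on L. Here a(u, u) = ∫(u')² + (2/5)·∫u².
Here 0 < c = 2/5 < 1. The condition a(u,u) ≥ α||u||_{H^1}² reads (1−α)∫(u')² ≥ (α−c)∫u². Any admissible α is ≤ 1 (rapidly oscillating u have ∫u²/∫(u')² → 0), and α = 1 would force 0 ≥ (1−c)∫u², impossible since c < 1; so 1−α > 0. By the sharp Poincaré inequality on H^1_0 of an interval of length L, ∫(u')² ≥ (π/L)²∫u² with equality for the first sine mode sin(π(x−x₀)/L) (x₀ the left endpoint), so the inequality holds for all u iff (1−α)(π/L)² ≥ α − c, i.e. α ≤ ((π/L)² + c)/((π/L)² + 1) = (1 + c(L/π)²)/(1 + (L/π)²). With (π/L)² = 9*π^2/16 and c = 2/5, the largest admissible constant is α = ((π/L)² + c)/((π/L)² + 1).
Simplifying, α = (32 + 45*π^2)/(5*(16 + 9*π^2)).


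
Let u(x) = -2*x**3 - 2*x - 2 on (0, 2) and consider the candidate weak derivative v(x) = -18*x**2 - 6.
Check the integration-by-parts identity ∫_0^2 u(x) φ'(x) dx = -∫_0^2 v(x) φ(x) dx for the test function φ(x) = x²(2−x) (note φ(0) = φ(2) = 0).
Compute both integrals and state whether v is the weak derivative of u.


LHS = 232/15, RHS = 232/5. No, v is not the weak derivative of u.

u(x) = -2*x**3 - 2*x - 2, classical derivative u'(x) = -6*x**2 - 2.
φ(x) = x²(2−x), so φ'(x) = x*(4 - 3*x).
Note φ(0) = φ(2) = 0, so the boundary term u·φ vanishes.
LHS = ∫_0^2 u(x) φ'(x) dx = ∫_0^2 (6*x^5 - 8*x^4 + 6*x^3 - 2*x^2 - 8*x) dx. Term by term:
  ∫_0^2 6*x^5 dx = 64;  ∫_0^2 -8*x^4 dx = -256/5;  ∫_0^2 6*x^3 dx = 24;
  ∫_0^2 -2*x^2 dx = -16/3;  ∫_0^2 -8*x dx = -16.
Sum: 64 − 256/5 + 24 − 16/3 − 16 = 232/15.
So LHS = 232/15.
∫_0^2 v(x) φ(x) dx = ∫_0^2 (18*x^5 - 36*x^4 + 6*x^3 - 12*x^2) dx. Term by term:
  ∫_0^2 18*x^5 dx = 192;  ∫_0^2 -36*x^4 dx = -1152/5;  ∫_0^2 6*x^3 dx = 24;
  ∫_0^2 -12*x^2 dx = -32.
Sum: 192 − 1152/5 + 24 − 32 = -232/5.
So RHS = -∫_0^2 v(x) φ(x) dx = 232/5.
LHS − RHS = -464/15 ≠ 0, so the identity fails.
(For a valid weak derivative the identity must hold for EVERY test function, in particular this one. The failure shows v is NOT the weak derivative of u.)
Correct weak derivative would be u'(x) = -6*x**2 - 2.


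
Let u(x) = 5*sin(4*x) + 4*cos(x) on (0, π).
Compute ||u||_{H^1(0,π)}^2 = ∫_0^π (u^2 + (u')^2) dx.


||u||_{H^1(0,π)}^2 = 128/3 + 457*π/2

u'(x) = -4*sin(x) + 20*cos(4*x).
Expand u² and (u')² and integrate term by term on (0, π), using: for integers n ≥ 1, ∫_0^π sin²(nx) dx = ∫_0^π cos²(nx) dx = π/2; for n ≠ n', ∫_0^π sin(nx)sin(n'x) dx = ∫_0^π cos(nx)cos(n'x) dx = 0; and by product-to-sum, ∫_0^π sin(nx)cos(n'x) dx = ½∫_0^π [sin((n+n')x) + sin((n−n')x)] dx, which is 0 when n+n' is even and 2n/(n²−n'²) when n+n' is odd (it need not vanish on (0, π)).
  u² squared terms: (4)²·∫cos(x)² dx = 16·π/2 = 8*π;  (5)²·∫sin(4x)² dx = 25·π/2 = 25*π/2.
  u² cross terms: 2·(4)·(5)·∫cos(x)·sin(4x) dx = 40·(8/15) = 64/3.
  So ∫_0^π u² dx = 8*π + 25*π/2 + 64/3 = 64/3 + 41*π/2.
  (u')² squared terms: (-4)²·∫sin(x)² dx = 16·π/2 = 8*π;  (20)²·∫cos(4x)² dx = 400·π/2 = 200*π.
  (u')² cross terms: 2·(-4)·(20)·∫sin(x)·cos(4x) dx = -160·(-2/15) = 64/3.
  So ∫_0^π (u')² dx = 8*π + 200*π + 64/3 = 64/3 + 208*π.
||u||_{H^1}^2 = (64/3 + 41*π/2) + (64/3 + 208*π) = 128/3 + 457*π/2.


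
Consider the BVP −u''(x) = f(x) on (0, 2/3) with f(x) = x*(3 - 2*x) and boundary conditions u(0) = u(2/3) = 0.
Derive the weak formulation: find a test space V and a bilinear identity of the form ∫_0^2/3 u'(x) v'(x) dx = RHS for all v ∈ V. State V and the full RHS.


V = H^1_0(0, 2/3) (so v(0) = v(2/3) = 0); weak form: ∫_0^2/3 u'v' dx = ∫_0^2/3 (x*(3 - 2*x)) v dx for all v ∈ V.

Multiply both sides by a test function v and integrate from 0 to 2/3:
  ∫_0^2/3 −u''(x) v(x) dx = ∫_0^2/3 f(x) v(x) dx.
Integrate the LHS by parts once:
  ∫_0^2/3 −u'' v dx = −[u'(x) v(x)]_0^2/3 + ∫_0^2/3 u'(x) v'(x) dx.
Thus ∫_0^2/3 u'(x) v'(x) dx = ∫_0^2/3 f(x) v(x) dx + [u'(x) v(x)]_0^2/3.
Choose V so that boundary terms are either known or forced to vanish.
u is Dirichlet: u(0) = u(2/3) = 0. Let V = H^1_0(0, 2/3); then v(0) = v(2/3) = 0, and [u' v]_0^2/3 = 0.
Weak formulation: find u (satisfying any essential BC) such that ∫_0^2/3 u'(x) v'(x) dx = ∫_0^2/3 f v dx for all v ∈ V.
Substituting f(x) = x*(3 - 2*x), the right-hand side is ∫_0^2/3 (x*(3 - 2*x)) v dx.


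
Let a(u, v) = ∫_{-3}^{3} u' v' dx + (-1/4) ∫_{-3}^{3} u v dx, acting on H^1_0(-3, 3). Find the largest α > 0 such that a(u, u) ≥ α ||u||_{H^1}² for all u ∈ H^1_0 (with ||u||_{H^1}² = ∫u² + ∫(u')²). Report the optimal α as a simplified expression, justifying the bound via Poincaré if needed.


α = (-9 + π^2)/(π^2 + 36)

Coercivity of a(·,·) on H^1_0(-3, 3) means a(u, u) ≥ α ||u||_{H^1}² for every u ∈ H^1_0.
The interval has length L = 6, and Poincaré/coercivity depend only on L. Here a(u, u) = ∫(u')² + (-1/4)·∫u².
Here c = -1/4 < 0 with |c| < (π/L)² = π^2/36, so coercivity still holds. The condition a(u,u) ≥ α||u||_{H^1}² reads (1−α)∫(u')² ≥ (α−c)∫u². Any admissible α is ≤ 1 (rapidly oscillating u have ∫u²/∫(u')² → 0), and α = 1 would force 0 ≥ (1−c)∫u², impossible since c < 1; so 1−α > 0. By the sharp Poincaré inequality on H^1_0 of an interval of length L, ∫(u')² ≥ (π/L)²∫u² with equality for the first sine mode sin(π(x−x₀)/L) (x₀ the left endpoint), so the inequality holds for all u iff (1−α)(π/L)² ≥ α − c, i.e. α ≤ ((π/L)² + c)/((π/L)² + 1) = (1 + c(L/π)²)/(1 + (L/π)²). (Direct route, valid since c ≤ 0: Poincaré gives c∫u² ≥ c(L/π)²∫(u')², so a(u,u) ≥ (1 + c(L/π)²)∫(u')², while ||u||_{H^1}² ≤ (1 + (L/π)²)∫(u')²; dividing yields the same α.) With (π/L)² = π^2/36 and c = -1/4, the largest admissible constant is α = ((π/L)² + c)/((π/L)² + 1).
Simplifying, α = (-9 + π^2)/(π^2 + 36).


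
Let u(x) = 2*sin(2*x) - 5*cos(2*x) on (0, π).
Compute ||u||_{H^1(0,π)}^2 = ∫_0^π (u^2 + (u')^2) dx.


||u||_{H^1(0,π)}^2 = 145*π/2

u'(x) = 10*sin(2*x) + 4*cos(2*x).
Expand u² and (u')² and integrate term by term on (0, π), using: for integers n ≥ 1, ∫_0^π sin²(nx) dx = ∫_0^π cos²(nx) dx = π/2; for n ≠ n', ∫_0^π sin(nx)sin(n'x) dx = ∫_0^π cos(nx)cos(n'x) dx = 0; and by product-to-sum, ∫_0^π sin(nx)cos(n'x) dx = ½∫_0^π [sin((n+n')x) + sin((n−n')x)] dx, which is 0 when n+n' is even and 2n/(n²−n'²) when n+n' is odd (it need not vanish on (0, π)).
  u² squared terms: (-5)²·∫cos(2x)² dx = 25·π/2 = 25*π/2;  (2)²·∫sin(2x)² dx = 4·π/2 = 2*π.
  u² cross terms: 2·(-5)·(2)·∫cos(2x)·sin(2x) dx = -20·(0) = 0.
  So ∫_0^π u² dx = 25*π/2 + 2*π + 0 = 29*π/2.
  (u')² squared terms: (4)²·∫cos(2x)² dx = 16·π/2 = 8*π;  (10)²·∫sin(2x)² dx = 100·π/2 = 50*π.
  (u')² cross terms: 2·(4)·(10)·∫cos(2x)·sin(2x) dx = 80·(0) = 0.
  So ∫_0^π (u')² dx = 8*π + 50*π + 0 = 58*π.
||u||_{H^1}^2 = (29*π/2) + (58*π) = 145*π/2.


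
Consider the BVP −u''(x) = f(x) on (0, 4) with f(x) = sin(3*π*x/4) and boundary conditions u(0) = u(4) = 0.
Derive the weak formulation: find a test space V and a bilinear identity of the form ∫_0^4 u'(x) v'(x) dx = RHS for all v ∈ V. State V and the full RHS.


V = H^1_0(0, 4) (so v(0) = v(4) = 0); weak form: ∫_0^4 u'v' dx = ∫_0^4 (sin(3*π*x/4)) v dx for all v ∈ V.

Multiply both sides by a test function v and integrate from 0 to 4:
  ∫_0^4 −u''(x) v(x) dx = ∫_0^4 f(x) v(x) dx.
Integrate the LHS by parts once:
  ∫_0^4 −u'' v dx = −[u'(x) v(x)]_0^4 + ∫_0^4 u'(x) v'(x) dx.
Thus ∫_0^4 u'(x) v'(x) dx = ∫_0^4 f(x) v(x) dx + [u'(x) v(x)]_0^4.
Choose V so that boundary terms are either known or forced to vanish.
u is Dirichlet: u(0) = u(4) = 0. Let V = H^1_0(0, 4); then v(0) = v(4) = 0, and [u' v]_0^4 = 0.
Weak formulation: find u (satisfying any essential BC) such that ∫_0^4 u'(x) v'(x) dx = ∫_0^4 f v dx for all v ∈ V.
Substituting f(x) = sin(3*π*x/4), the right-hand side is ∫_0^4 (sin(3*π*x/4)) v dx.


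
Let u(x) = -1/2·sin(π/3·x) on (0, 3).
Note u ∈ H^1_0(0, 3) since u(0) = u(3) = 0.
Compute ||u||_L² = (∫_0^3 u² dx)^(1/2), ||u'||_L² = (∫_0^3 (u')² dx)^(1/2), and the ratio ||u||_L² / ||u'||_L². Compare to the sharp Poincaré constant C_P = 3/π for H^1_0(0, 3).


||u||_L² / ||u'||_L² = 3/π = C_P.

u(x) = -1/2·sin(π/3·x), so u'(x) = -π*cos(π*x/3)/6.
Writing u(x) = A·sin(kπx/L) with A = -1/2 and k = 1, use ∫_0^L sin²(kπx/L) dx = L/2 and ∫_0^L cos²(kπx/L) dx = L/2.
u² = 1/4·sin²(π/3·x) and (u')² = π^2/36·cos²(π/3·x), and each of sin², cos² integrates to L/2 = 3/2 over (0, 3).
∫_0^3 u² dx = 3/8, so ||u||_L² = sqrt(6)/4.
∫_0^3 (u')² dx = π^2/24, so ||u'||_L² = sqrt(6)*π/12.
Ratio ||u||_L² / ||u'||_L² = 3/π.
Sharp Poincaré constant on H^1_0(0, 3) is C_P = L/π = 3/π, achieved by sin(π/3·x).
This is the k = 1 eigenfunction (up to amplitude), so the ratio equals the sharp Poincaré constant exactly.


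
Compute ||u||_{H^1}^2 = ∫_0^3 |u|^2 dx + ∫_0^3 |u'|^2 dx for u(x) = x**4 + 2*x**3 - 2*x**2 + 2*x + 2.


||u||_{H^1}^2 = 230277/14

The H^1 norm (squared) on an interval (0, L) is
  ||u||_{H^1}^2 = ∫_0^L u(x)^2 dx + ∫_0^L u'(x)^2 dx.
Compute u'(x) = 4*x**3 + 6*x**2 - 4*x + 2.
Then u(x)^2 = x**8 + 4*x**7 - 4*x**5 + 16*x**4 - 4*x**2 + 8*x + 4 and u'(x)^2 = 16*x**6 + 48*x**5 + 4*x**4 - 32*x**3 + 40*x**2 - 16*x + 4.
Integrate each monomial from 0 to 3 using ∫_0^3 c·x^n dx = c·3^(n+1)/(n+1):
  ∫_0^3 u(x)^2 dx = ∫_0^3 (x^8 + 4*x^7 - 4*x^5 + 16*x^4 - 4*x^2 + 8*x + 4) dx. Term by term:
    ∫_0^3 x^8 dx = 2187;  ∫_0^3 4*x^7 dx = 6561/2;  ∫_0^3 -4*x^5 dx = -486;
    ∫_0^3 16*x^4 dx = 3888/5;  ∫_0^3 -4*x^2 dx = -36;  ∫_0^3 8*x dx = 36;
    ∫_0^3 4 dx = 12.
  Sum: 2187 + 6561/2 − 486 + 3888/5 − 36 + 36 + 12 = 57711/10.
  ∫_0^3 u'(x)^2 dx = ∫_0^3 (16*x^6 + 48*x^5 + 4*x^4 - 32*x^3 + 40*x^2 - 16*x + 4) dx. Term by term:
    ∫_0^3 16*x^6 dx = 34992/7;  ∫_0^3 48*x^5 dx = 5832;  ∫_0^3 4*x^4 dx = 972/5;
    ∫_0^3 -32*x^3 dx = -648;  ∫_0^3 40*x^2 dx = 360;  ∫_0^3 -16*x dx = -72;
    ∫_0^3 4 dx = 12.
  Sum: 34992/7 + 5832 + 972/5 − 648 + 360 − 72 + 12 = 373704/35.
Adding: ||u||_{H^1}^2 = 57711/10 + 373704/35 = 230277/14.


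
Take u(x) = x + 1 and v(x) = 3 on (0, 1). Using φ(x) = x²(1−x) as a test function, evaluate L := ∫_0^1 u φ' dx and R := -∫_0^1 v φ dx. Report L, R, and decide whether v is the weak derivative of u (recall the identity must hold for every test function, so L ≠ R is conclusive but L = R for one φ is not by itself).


LHS = -1/12, RHS = -1/4. No, v is not the weak derivative of u.

u(x) = x + 1, classical derivative u'(x) = 1.
φ(x) = x²(1−x), so φ'(x) = x*(2 - 3*x).
Note φ(0) = φ(1) = 0, so the boundary term u·φ vanishes.
LHS = ∫_0^1 u(x) φ'(x) dx = ∫_0^1 (-3*x^3 - x^2 + 2*x) dx. Term by term:
  ∫_0^1 -3*x^3 dx = -3/4;  ∫_0^1 -x^2 dx = -1/3;  ∫_0^1 2*x dx = 1.
Sum: -3/4 − 1/3 + 1 = -1/12.
So LHS = -1/12.
∫_0^1 v(x) φ(x) dx = ∫_0^1 (-3*x^3 + 3*x^2) dx. Term by term:
  ∫_0^1 -3*x^3 dx = -3/4;  ∫_0^1 3*x^2 dx = 1.
Sum: -3/4 + 1 = 1/4.
So RHS = -∫_0^1 v(x) φ(x) dx = -1/4.
LHS − RHS = 1/6 ≠ 0, so the identity fails.
(For a valid weak derivative the identity must hold for EVERY test function, in particular this one. The failure shows v is NOT the weak derivative of u.)
Correct weak derivative would be u'(x) = 1.


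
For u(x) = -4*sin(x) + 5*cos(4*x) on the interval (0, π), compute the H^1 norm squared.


||u||_{H^1(0,π)}^2 = 272/3 + 457*π/2

u'(x) = -20*sin(4*x) - 4*cos(x).
Expand u² and (u')² and integrate term by term on (0, π), using: for integers n ≥ 1, ∫_0^π sin²(nx) dx = ∫_0^π cos²(nx) dx = π/2; for n ≠ n', ∫_0^π sin(nx)sin(n'x) dx = ∫_0^π cos(nx)cos(n'x) dx = 0; and by product-to-sum, ∫_0^π sin(nx)cos(n'x) dx = ½∫_0^π [sin((n+n')x) + sin((n−n')x)] dx, which is 0 when n+n' is even and 2n/(n²−n'²) when n+n' is odd (it need not vanish on (0, π)).
  u² squared terms: (-4)²·∫sin(x)² dx = 16·π/2 = 8*π;  (5)²·∫cos(4x)² dx = 25·π/2 = 25*π/2.
  u² cross terms: 2·(-4)·(5)·∫sin(x)·cos(4x) dx = -40·(-2/15) = 16/3.
  So ∫_0^π u² dx = 8*π + 25*π/2 + 16/3 = 16/3 + 41*π/2.
  (u')² squared terms: (-20)²·∫sin(4x)² dx = 400·π/2 = 200*π;  (-4)²·∫cos(x)² dx = 16·π/2 = 8*π.
  (u')² cross terms: 2·(-20)·(-4)·∫sin(4x)·cos(x) dx = 160·(8/15) = 256/3.
  So ∫_0^π (u')² dx = 200*π + 8*π + 256/3 = 256/3 + 208*π.
||u||_{H^1}^2 = (16/3 + 41*π/2) + (256/3 + 208*π) = 272/3 + 457*π/2.


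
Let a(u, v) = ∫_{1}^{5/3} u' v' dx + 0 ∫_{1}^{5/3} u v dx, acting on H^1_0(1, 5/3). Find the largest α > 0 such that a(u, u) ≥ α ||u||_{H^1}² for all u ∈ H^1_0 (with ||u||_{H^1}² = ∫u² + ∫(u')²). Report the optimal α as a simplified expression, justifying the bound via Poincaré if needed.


α = 9*π^2/(4 + 9*π^2)

Coercivity of a(·,·) on H^1_0(1, 5/3) means a(u, u) ≥ α ||u||_{H^1}² for every u ∈ H^1_0.
The interval has length L = 2/3, and Poincaré/coercivity depend only on L. Here a(u, u) = ∫(u')² + (0)·∫u².
Here c = 0, so a(u,u) = ∫(u')² alone. The condition a(u,u) ≥ α||u||_{H^1}² reads (1−α)∫(u')² ≥ (α−c)∫u². Any admissible α is ≤ 1 (rapidly oscillating u have ∫u²/∫(u')² → 0), and α = 1 would force 0 ≥ (1−c)∫u², impossible since c < 1; so 1−α > 0. By the sharp Poincaré inequality on H^1_0 of an interval of length L, ∫(u')² ≥ (π/L)²∫u² with equality for the first sine mode sin(π(x−x₀)/L) (x₀ the left endpoint), so the inequality holds for all u iff (1−α)(π/L)² ≥ α − c, i.e. α ≤ ((π/L)² + c)/((π/L)² + 1) = (1 + c(L/π)²)/(1 + (L/π)²). (Direct route, valid since c ≤ 0: Poincaré gives c∫u² ≥ c(L/π)²∫(u')², so a(u,u) ≥ (1 + c(L/π)²)∫(u')², while ||u||_{H^1}² ≤ (1 + (L/π)²)∫(u')²; dividing yields the same α.) With (π/L)² = 9*π^2/4 and c = 0, the largest admissible constant is α = ((π/L)² + c)/((π/L)² + 1).
Simplifying, α = 9*π^2/(4 + 9*π^2).


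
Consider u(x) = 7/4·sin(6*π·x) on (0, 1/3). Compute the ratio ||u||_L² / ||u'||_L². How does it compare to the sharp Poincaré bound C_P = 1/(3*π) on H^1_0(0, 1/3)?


||u||_L² / ||u'||_L² = 1/(6*π) < C_P = 1/(3*π).

u(x) = 7/4·sin(6*π·x), so u'(x) = 21*π*cos(6*π*x)/2.
Writing u(x) = A·sin(kπx/L) with A = 7/4 and k = 2, use ∫_0^L sin²(kπx/L) dx = L/2 and ∫_0^L cos²(kπx/L) dx = L/2.
u² = 49/16·sin²(6*π·x) and (u')² = 441*π^2/4·cos²(6*π·x), and each of sin², cos² integrates to L/2 = 1/6 over (0, 1/3).
∫_0^1/3 u² dx = 49/96, so ||u||_L² = 7*sqrt(6)/24.
∫_0^1/3 (u')² dx = 147*π^2/8, so ||u'||_L² = 7*sqrt(6)*π/4.
Ratio ||u||_L² / ||u'||_L² = 1/(6*π).
Sharp Poincaré constant on H^1_0(0, 1/3) is C_P = L/π = 1/(3*π), achieved by sin(3*π·x).
This is the k = 2 harmonic; the ratio L/(kπ) is strictly less than C_P = L/π, consistent with the sharp inequality ||u||_L² ≤ C_P ||u'||_L².


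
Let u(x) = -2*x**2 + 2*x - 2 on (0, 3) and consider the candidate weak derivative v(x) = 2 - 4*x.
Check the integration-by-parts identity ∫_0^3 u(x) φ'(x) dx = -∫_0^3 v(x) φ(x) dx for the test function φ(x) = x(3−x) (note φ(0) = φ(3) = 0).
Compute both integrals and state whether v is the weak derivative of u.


LHS = 18, RHS = 18. Yes, v = u' weakly.

u(x) = -2*x**2 + 2*x - 2, classical derivative u'(x) = 2 - 4*x.
φ(x) = x(3−x), so φ'(x) = 3 - 2*x.
Note φ(0) = φ(3) = 0, so the boundary term u·φ vanishes.
LHS = ∫_0^3 u(x) φ'(x) dx = ∫_0^3 (4*x^3 - 10*x^2 + 10*x - 6) dx. Term by term:
  ∫_0^3 4*x^3 dx = 81;  ∫_0^3 -10*x^2 dx = -90;  ∫_0^3 10*x dx = 45;
  ∫_0^3 -6 dx = -18.
Sum: 81 − 90 + 45 − 18 = 18.
So LHS = 18.
∫_0^3 v(x) φ(x) dx = ∫_0^3 (4*x^3 - 14*x^2 + 6*x) dx. Term by term:
  ∫_0^3 4*x^3 dx = 81;  ∫_0^3 -14*x^2 dx = -126;  ∫_0^3 6*x dx = 27.
Sum: 81 − 126 + 27 = -18.
So RHS = -∫_0^3 v(x) φ(x) dx = 18.
LHS = RHS, so the identity holds for this test φ.
Moreover u is smooth here and v(x) = u'(x) = 2 - 4*x pointwise, so the identity holds for every test function. Hence v is the weak derivative of u.


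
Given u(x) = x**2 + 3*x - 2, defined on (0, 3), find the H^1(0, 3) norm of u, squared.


||u||_{H^1}^2 = 2901/10

The H^1 norm (squared) on an interval (0, L) is
  ||u||_{H^1}^2 = ∫_0^L u(x)^2 dx + ∫_0^L u'(x)^2 dx.
Compute u'(x) = 2*x + 3.
Then u(x)^2 = x**4 + 6*x**3 + 5*x**2 - 12*x + 4 and u'(x)^2 = 4*x**2 + 12*x + 9.
Integrate each monomial from 0 to 3 using ∫_0^3 c·x^n dx = c·3^(n+1)/(n+1):
  ∫_0^3 u(x)^2 dx = ∫_0^3 (x^4 + 6*x^3 + 5*x^2 - 12*x + 4) dx. Term by term:
    ∫_0^3 x^4 dx = 243/5;  ∫_0^3 6*x^3 dx = 243/2;  ∫_0^3 5*x^2 dx = 45;
    ∫_0^3 -12*x dx = -54;  ∫_0^3 4 dx = 12.
  Sum: 243/5 + 243/2 + 45 − 54 + 12 = 1731/10.
  ∫_0^3 u'(x)^2 dx = ∫_0^3 (4*x^2 + 12*x + 9) dx. Term by term:
    ∫_0^3 4*x^2 dx = 36;  ∫_0^3 12*x dx = 54;  ∫_0^3 9 dx = 27.
  Sum: 36 + 54 + 27 = 117.
Adding: ||u||_{H^1}^2 = 1731/10 + 117 = 2901/10.


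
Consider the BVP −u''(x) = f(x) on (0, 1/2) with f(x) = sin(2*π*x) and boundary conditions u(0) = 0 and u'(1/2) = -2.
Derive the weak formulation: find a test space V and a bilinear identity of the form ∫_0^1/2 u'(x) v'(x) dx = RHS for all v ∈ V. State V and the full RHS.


V = {v ∈ H^1(0, 1/2) : v(0) = 0} (test functions vanish at x = 0 where u is specified); weak form: ∫_0^1/2 u'v' dx = ∫_0^1/2 (sin(2*π*x)) v dx − 2·v(1/2) for all v ∈ V.

Multiply both sides by a test function v and integrate from 0 to 1/2:
  ∫_0^1/2 −u''(x) v(x) dx = ∫_0^1/2 f(x) v(x) dx.
Integrate the LHS by parts once:
  ∫_0^1/2 −u'' v dx = −[u'(x) v(x)]_0^1/2 + ∫_0^1/2 u'(x) v'(x) dx.
Thus ∫_0^1/2 u'(x) v'(x) dx = ∫_0^1/2 f(x) v(x) dx + [u'(x) v(x)]_0^1/2.
Choose V so that boundary terms are either known or forced to vanish.
Mixed BC: u(0) = 0 (Dirichlet) and u'(1/2) = -2 (Neumann). Define V = {v ∈ H^1(0, 1/2) : v(0) = 0}. Then [u' v]_0^1/2 = u'(1/2)·v(1/2) − u'(0)·0 = − 2·v(1/2).
Weak formulation: find u (satisfying any essential BC) such that ∫_0^1/2 u'(x) v'(x) dx = ∫_0^1/2 f v dx − 2·v(1/2) for all v ∈ V (Dirichlet at 0 absorbed into V; Neumann datum at x = 1/2 contributes the boundary term).
Substituting f(x) = sin(2*π*x), the right-hand side is ∫_0^1/2 (sin(2*π*x)) v dx − 2·v(1/2).


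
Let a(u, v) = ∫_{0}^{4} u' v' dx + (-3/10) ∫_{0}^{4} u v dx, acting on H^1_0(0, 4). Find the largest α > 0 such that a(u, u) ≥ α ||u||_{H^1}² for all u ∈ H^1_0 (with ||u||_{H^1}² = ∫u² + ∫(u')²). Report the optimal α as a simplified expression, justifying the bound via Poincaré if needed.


α = (-24/5 + π^2)/(π^2 + 16)

Coercivity of a(·,·) on H^1_0(0, 4) means a(u, u) ≥ α ||u||_{H^1}² for every u ∈ H^1_0.
The interval has length L = 4, and Poincaré/coercivity depend only on L. Here a(u, u) = ∫(u')² + (-3/10)·∫u².
Here c = -3/10 < 0 with |c| < (π/L)² = π^2/16, so coercivity still holds. The condition a(u,u) ≥ α||u||_{H^1}² reads (1−α)∫(u')² ≥ (α−c)∫u². Any admissible α is ≤ 1 (rapidly oscillating u have ∫u²/∫(u')² → 0), and α = 1 would force 0 ≥ (1−c)∫u², impossible since c < 1; so 1−α > 0. By the sharp Poincaré inequality on H^1_0 of an interval of length L, ∫(u')² ≥ (π/L)²∫u² with equality for the first sine mode sin(π(x−x₀)/L) (x₀ the left endpoint), so the inequality holds for all u iff (1−α)(π/L)² ≥ α − c, i.e. α ≤ ((π/L)² + c)/((π/L)² + 1) = (1 + c(L/π)²)/(1 + (L/π)²). (Direct route, valid since c ≤ 0: Poincaré gives c∫u² ≥ c(L/π)²∫(u')², so a(u,u) ≥ (1 + c(L/π)²)∫(u')², while ||u||_{H^1}² ≤ (1 + (L/π)²)∫(u')²; dividing yields the same α.) With (π/L)² = π^2/16 and c = -3/10, the largest admissible constant is α = ((π/L)² + c)/((π/L)² + 1).
Simplifying, α = (-24/5 + π^2)/(π^2 + 16).


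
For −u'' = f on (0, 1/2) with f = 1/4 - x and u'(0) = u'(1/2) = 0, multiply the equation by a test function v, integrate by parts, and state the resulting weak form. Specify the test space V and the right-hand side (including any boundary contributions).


V = H^1(0, 1/2) (no boundary constraint on v; u is determined up to an additive constant); weak form: ∫_0^1/2 u'v' dx = ∫_0^1/2 (1/4 - x) v dx for all v ∈ V.

Multiply both sides by a test function v and integrate from 0 to 1/2:
  ∫_0^1/2 −u''(x) v(x) dx = ∫_0^1/2 f(x) v(x) dx.
Integrate the LHS by parts once:
  ∫_0^1/2 −u'' v dx = −[u'(x) v(x)]_0^1/2 + ∫_0^1/2 u'(x) v'(x) dx.
Thus ∫_0^1/2 u'(x) v'(x) dx = ∫_0^1/2 f(x) v(x) dx + [u'(x) v(x)]_0^1/2.
Choose V so that boundary terms are either known or forced to vanish.
u has homogeneous Neumann: u'(0) = u'(1/2) = 0. So [u' v]_0^1/2 = 0·v(1/2) − 0·v(0) = 0 for any v; take V = H^1(0, 1/2).
Weak formulation: find u (satisfying any essential BC) such that ∫_0^1/2 u'(x) v'(x) dx = ∫_0^1/2 f v dx for all v ∈ V (homogeneous Neumann, so boundary terms vanish).
Substituting f(x) = 1/4 - x, the right-hand side is ∫_0^1/2 (1/4 - x) v dx.
Compatibility check (pure Neumann): taking v ≡ 1 ∈ V gives 0 = ∫_0^1/2 f dx + (0) − (0), i.e. ∫_0^1/2 f dx must equal u'(0) − u'(1/2) = 0. Indeed ∫_0^1/2 (1/4 - x) dx = 0, so the data are compatible. The solution is then unique only up to an additive constant (fix it e.g. by requiring ∫_0^1/2 u dx = 0).


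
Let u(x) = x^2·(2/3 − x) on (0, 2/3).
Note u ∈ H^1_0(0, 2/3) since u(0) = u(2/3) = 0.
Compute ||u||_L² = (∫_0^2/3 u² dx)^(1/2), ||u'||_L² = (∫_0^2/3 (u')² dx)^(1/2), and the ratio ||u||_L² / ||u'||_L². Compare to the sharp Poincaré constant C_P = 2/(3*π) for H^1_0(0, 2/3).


||u||_L² / ||u'||_L² = sqrt(14)/21 < C_P = 2/(3*π).

u(x) = x^2·(2/3 − x), so u'(x) = x*(4 - 9*x)/3.
u(x) = x^2·(2/3 − x) vanishes at x = 0 and x = 2/3, so u ∈ H^1_0(0, 2/3). Differentiate via the product rule and integrate the resulting polynomials term by term.
  ∫_0^2/3 u² dx = ∫_0^2/3 (x^6 - 4*x^5/3 + 4*x^4/9) dx. Term by term:
    ∫_0^2/3 x^6 dx = 128/15309;  ∫_0^2/3 -4*x^5/3 dx = -128/6561;  ∫_0^2/3 4*x^4/9 dx = 128/10935.
  Sum: 128/15309 − 128/6561 + 128/10935 = 128/229635.
  ∫_0^2/3 (u')² dx = ∫_0^2/3 (9*x^4 - 8*x^3 + 16*x^2/9) dx. Term by term:
    ∫_0^2/3 9*x^4 dx = 32/135;  ∫_0^2/3 -8*x^3 dx = -32/81;  ∫_0^2/3 16*x^2/9 dx = 128/729.
  Sum: 32/135 − 32/81 + 128/729 = 64/3645.
∫_0^2/3 u² dx = 128/229635, so ||u||_L² = 8*sqrt(70)/2835.
∫_0^2/3 (u')² dx = 64/3645, so ||u'||_L² = 8*sqrt(5)/135.
Ratio ||u||_L² / ||u'||_L² = sqrt(14)/21.
Sharp Poincaré constant on H^1_0(0, 2/3) is C_P = L/π = 2/(3*π), achieved by sin(3*π/2·x).
A polynomial bump cannot attain the sharp Poincaré constant (only the first sine eigenfunction does), so the ratio is strictly less than C_P, consistent with ||u||_L² ≤ C_P ||u'||_L².


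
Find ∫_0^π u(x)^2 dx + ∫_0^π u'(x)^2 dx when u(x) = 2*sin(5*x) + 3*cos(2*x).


||u||_{H^1(0,π)}^2 = 200/7 + 149*π/2

u'(x) = -6*sin(2*x) + 10*cos(5*x).
Expand u² and (u')² and integrate term by term on (0, π), using: for integers n ≥ 1, ∫_0^π sin²(nx) dx = ∫_0^π cos²(nx) dx = π/2; for n ≠ n', ∫_0^π sin(nx)sin(n'x) dx = ∫_0^π cos(nx)cos(n'x) dx = 0; and by product-to-sum, ∫_0^π sin(nx)cos(n'x) dx = ½∫_0^π [sin((n+n')x) + sin((n−n')x)] dx, which is 0 when n+n' is even and 2n/(n²−n'²) when n+n' is odd (it need not vanish on (0, π)).
  u² squared terms: (2)²·∫sin(5x)² dx = 4·π/2 = 2*π;  (3)²·∫cos(2x)² dx = 9·π/2 = 9*π/2.
  u² cross terms: 2·(2)·(3)·∫sin(5x)·cos(2x) dx = 12·(10/21) = 40/7.
  So ∫_0^π u² dx = 2*π + 9*π/2 + 40/7 = 40/7 + 13*π/2.
  (u')² squared terms: (-6)²·∫sin(2x)² dx = 36·π/2 = 18*π;  (10)²·∫cos(5x)² dx = 100·π/2 = 50*π.
  (u')² cross terms: 2·(-6)·(10)·∫sin(2x)·cos(5x) dx = -120·(-4/21) = 160/7.
  So ∫_0^π (u')² dx = 18*π + 50*π + 160/7 = 160/7 + 68*π.
||u||_{H^1}^2 = (40/7 + 13*π/2) + (160/7 + 68*π) = 200/7 + 149*π/2.


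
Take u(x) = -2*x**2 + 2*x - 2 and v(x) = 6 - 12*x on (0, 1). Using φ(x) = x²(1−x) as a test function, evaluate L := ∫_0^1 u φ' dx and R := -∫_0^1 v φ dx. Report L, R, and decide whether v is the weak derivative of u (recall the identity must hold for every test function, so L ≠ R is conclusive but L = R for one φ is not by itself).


LHS = 1/30, RHS = 1/10. No, v is not the weak derivative of u.

u(x) = -2*x**2 + 2*x - 2, classical derivative u'(x) = 2 - 4*x.
φ(x) = x²(1−x), so φ'(x) = x*(2 - 3*x).
Note φ(0) = φ(1) = 0, so the boundary term u·φ vanishes.
LHS = ∫_0^1 u(x) φ'(x) dx = ∫_0^1 (6*x^4 - 10*x^3 + 10*x^2 - 4*x) dx. Term by term:
  ∫_0^1 6*x^4 dx = 6/5;  ∫_0^1 -10*x^3 dx = -5/2;  ∫_0^1 10*x^2 dx = 10/3;
  ∫_0^1 -4*x dx = -2.
Sum: 6/5 − 5/2 + 10/3 − 2 = 1/30.
So LHS = 1/30.
∫_0^1 v(x) φ(x) dx = ∫_0^1 (12*x^4 - 18*x^3 + 6*x^2) dx. Term by term:
  ∫_0^1 12*x^4 dx = 12/5;  ∫_0^1 -18*x^3 dx = -9/2;  ∫_0^1 6*x^2 dx = 2.
Sum: 12/5 − 9/2 + 2 = -1/10.
So RHS = -∫_0^1 v(x) φ(x) dx = 1/10.
LHS − RHS = -1/15 ≠ 0, so the identity fails.
(For a valid weak derivative the identity must hold for EVERY test function, in particular this one. The failure shows v is NOT the weak derivative of u.)
Correct weak derivative would be u'(x) = 2 - 4*x.


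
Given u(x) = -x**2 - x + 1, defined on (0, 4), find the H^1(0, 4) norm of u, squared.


||u||_{H^1}^2 = 2104/5

The H^1 norm (squared) on an interval (0, L) is
  ||u||_{H^1}^2 = ∫_0^L u(x)^2 dx + ∫_0^L u'(x)^2 dx.
Compute u'(x) = -2*x - 1.
Then u(x)^2 = x**4 + 2*x**3 - x**2 - 2*x + 1 and u'(x)^2 = 4*x**2 + 4*x + 1.
Integrate each monomial from 0 to 4 using ∫_0^4 c·x^n dx = c·4^(n+1)/(n+1):
  ∫_0^4 u(x)^2 dx = ∫_0^4 (x^4 + 2*x^3 - x^2 - 2*x + 1) dx. Term by term:
    ∫_0^4 x^4 dx = 1024/5;  ∫_0^4 2*x^3 dx = 128;  ∫_0^4 -x^2 dx = -64/3;
    ∫_0^4 -2*x dx = -16;  ∫_0^4 1 dx = 4.
  Sum: 1024/5 + 128 − 64/3 − 16 + 4 = 4492/15.
  ∫_0^4 u'(x)^2 dx = ∫_0^4 (4*x^2 + 4*x + 1) dx. Term by term:
    ∫_0^4 4*x^2 dx = 256/3;  ∫_0^4 4*x dx = 32;  ∫_0^4 1 dx = 4.
  Sum: 256/3 + 32 + 4 = 364/3.
Adding: ||u||_{H^1}^2 = 4492/15 + 364/3 = 2104/5.


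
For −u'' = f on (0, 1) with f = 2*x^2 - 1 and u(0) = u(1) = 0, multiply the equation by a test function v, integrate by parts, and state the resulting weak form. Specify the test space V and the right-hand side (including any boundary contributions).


V = H^1_0(0, 1) (so v(0) = v(1) = 0); weak form: ∫_0^1 u'v' dx = ∫_0^1 (2*x^2 - 1) v dx for all v ∈ V.

Multiply both sides by a test function v and integrate from 0 to 1:
  ∫_0^1 −u''(x) v(x) dx = ∫_0^1 f(x) v(x) dx.
Integrate the LHS by parts once:
  ∫_0^1 −u'' v dx = −[u'(x) v(x)]_0^1 + ∫_0^1 u'(x) v'(x) dx.
Thus ∫_0^1 u'(x) v'(x) dx = ∫_0^1 f(x) v(x) dx + [u'(x) v(x)]_0^1.
Choose V so that boundary terms are either known or forced to vanish.
u is Dirichlet: u(0) = u(1) = 0. Let V = H^1_0(0, 1); then v(0) = v(1) = 0, and [u' v]_0^1 = 0.
Weak formulation: find u (satisfying any essential BC) such that ∫_0^1 u'(x) v'(x) dx = ∫_0^1 f v dx for all v ∈ V.
Substituting f(x) = 2*x^2 - 1, the right-hand side is ∫_0^1 (2*x^2 - 1) v dx.


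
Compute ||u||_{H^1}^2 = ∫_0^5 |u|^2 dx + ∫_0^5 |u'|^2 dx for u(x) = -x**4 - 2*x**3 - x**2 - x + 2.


||u||_{H^1}^2 = 52683200/63

The H^1 norm (squared) on an interval (0, L) is
  ||u||_{H^1}^2 = ∫_0^L u(x)^2 dx + ∫_0^L u'(x)^2 dx.
Compute u'(x) = -4*x**3 - 6*x**2 - 2*x - 1.
Then u(x)^2 = x**8 + 4*x**7 + 6*x**6 + 6*x**5 + x**4 - 6*x**3 - 3*x**2 - 4*x + 4 and u'(x)^2 = 16*x**6 + 48*x**5 + 52*x**4 + 32*x**3 + 16*x**2 + 4*x + 1.
Integrate each monomial from 0 to 5 using ∫_0^5 c·x^n dx = c·5^(n+1)/(n+1):
  ∫_0^5 u(x)^2 dx = ∫_0^5 (x^8 + 4*x^7 + 6*x^6 + 6*x^5 + x^4 - 6*x^3 - 3*x^2 - 4*x + 4) dx. Term by term:
    ∫_0^5 x^8 dx = 1953125/9;  ∫_0^5 4*x^7 dx = 390625/2;  ∫_0^5 6*x^6 dx = 468750/7;
    ∫_0^5 6*x^5 dx = 15625;  ∫_0^5 x^4 dx = 625;  ∫_0^5 -6*x^3 dx = -1875/2;
    ∫_0^5 -3*x^2 dx = -125;  ∫_0^5 -4*x dx = -50;  ∫_0^5 4 dx = 20.
  Sum: 1953125/9 + 390625/2 + 468750/7 + 15625 + 625 − 1875/2 − 125 − 50 + 20 = 31150235/63.
  ∫_0^5 u'(x)^2 dx = ∫_0^5 (16*x^6 + 48*x^5 + 52*x^4 + 32*x^3 + 16*x^2 + 4*x + 1) dx. Term by term:
    ∫_0^5 16*x^6 dx = 1250000/7;  ∫_0^5 48*x^5 dx = 125000;  ∫_0^5 52*x^4 dx = 32500;
    ∫_0^5 32*x^3 dx = 5000;  ∫_0^5 16*x^2 dx = 2000/3;  ∫_0^5 4*x dx = 50;
    ∫_0^5 1 dx = 5.
  Sum: 1250000/7 + 125000 + 32500 + 5000 + 2000/3 + 50 + 5 = 7177655/21.
Adding: ||u||_{H^1}^2 = 31150235/63 + 7177655/21 = 52683200/63.


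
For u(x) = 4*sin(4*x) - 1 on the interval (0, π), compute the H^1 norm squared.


||u||_{H^1(0,π)}^2 = 137*π

u'(x) = 16*cos(4*x).
Expand u² and (u')² and integrate term by term on (0, π), using: for integers n ≥ 1, ∫_0^π sin²(nx) dx = ∫_0^π cos²(nx) dx = π/2; for n ≠ n', ∫_0^π sin(nx)sin(n'x) dx = ∫_0^π cos(nx)cos(n'x) dx = 0; and by product-to-sum, ∫_0^π sin(nx)cos(n'x) dx = ½∫_0^π [sin((n+n')x) + sin((n−n')x)] dx, which is 0 when n+n' is even and 2n/(n²−n'²) when n+n' is odd (it need not vanish on (0, π)). For the constant mode: ∫_0^π 1 dx = π, ∫_0^π cos(nx) dx = 0, ∫_0^π sin(nx) dx = (1−(−1)^n)/n.
  u² squared terms: (-1)²·∫1 dx = 1·π = π;  (4)²·∫sin(4x)² dx = 16·π/2 = 8*π.
  u² cross terms: 2·(-1)·(4)·∫1·sin(4x) dx = -8·(0) = 0.
  So ∫_0^π u² dx = π + 8*π + 0 = 9*π.
  (u')² squared terms: (16)²·∫cos(4x)² dx = 256·π/2 = 128*π.
  So ∫_0^π (u')² dx = 128*π.
||u||_{H^1}^2 = (9*π) + (128*π) = 137*π.


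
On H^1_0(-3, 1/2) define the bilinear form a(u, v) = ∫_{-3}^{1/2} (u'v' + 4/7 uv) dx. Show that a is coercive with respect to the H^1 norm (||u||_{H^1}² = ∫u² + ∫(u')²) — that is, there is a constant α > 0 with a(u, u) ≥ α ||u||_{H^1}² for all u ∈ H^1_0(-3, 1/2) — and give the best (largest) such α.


α = 4*(7 + π^2)/(4*π^2 + 49)

Coercivity of a(·,·) on H^1_0(-3, 1/2) means a(u, u) ≥ α ||u||_{H^1}² for every u ∈ H^1_0.
The interval has length L = 7/2, and Poincaré/coercivity depend only on L. Here a(u, u) = ∫(u')² + (4/7)·∫u².
Here 0 < c = 4/7 < 1. The condition a(u,u) ≥ α||u||_{H^1}² reads (1−α)∫(u')² ≥ (α−c)∫u². Any admissible α is ≤ 1 (rapidly oscillating u have ∫u²/∫(u')² → 0), and α = 1 would force 0 ≥ (1−c)∫u², impossible since c < 1; so 1−α > 0. By the sharp Poincaré inequality on H^1_0 of an interval of length L, ∫(u')² ≥ (π/L)²∫u² with equality for the first sine mode sin(π(x−x₀)/L) (x₀ the left endpoint), so the inequality holds for all u iff (1−α)(π/L)² ≥ α − c, i.e. α ≤ ((π/L)² + c)/((π/L)² + 1) = (1 + c(L/π)²)/(1 + (L/π)²). With (π/L)² = 4*π^2/49 and c = 4/7, the largest admissible constant is α = ((π/L)² + c)/((π/L)² + 1).
Simplifying, α = 4*(7 + π^2)/(4*π^2 + 49).
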